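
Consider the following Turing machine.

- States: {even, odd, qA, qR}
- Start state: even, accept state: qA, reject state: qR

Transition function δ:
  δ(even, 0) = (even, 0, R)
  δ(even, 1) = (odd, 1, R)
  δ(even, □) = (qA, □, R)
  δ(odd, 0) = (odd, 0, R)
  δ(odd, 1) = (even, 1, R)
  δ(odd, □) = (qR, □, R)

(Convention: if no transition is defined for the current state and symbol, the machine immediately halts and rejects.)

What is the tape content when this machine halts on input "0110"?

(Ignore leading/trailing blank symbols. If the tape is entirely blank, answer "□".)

Execution trace:
Initial: [even]0110
Step 1: δ(even, 0) = (even, 0, R) → 0[even]110
Step 2: δ(even, 1) = (odd, 1, R) → 01[odd]10
Step 3: δ(odd, 1) = (even, 1, R) → 011[even]0
Step 4: δ(even, 0) = (even, 0, R) → 0110[even]□
Step 5: δ(even, □) = (qA, □, R) → 0110□[qA]□

The machine reaches the accept state qA and halts.

Final tape (ignoring leading/trailing blanks): 0110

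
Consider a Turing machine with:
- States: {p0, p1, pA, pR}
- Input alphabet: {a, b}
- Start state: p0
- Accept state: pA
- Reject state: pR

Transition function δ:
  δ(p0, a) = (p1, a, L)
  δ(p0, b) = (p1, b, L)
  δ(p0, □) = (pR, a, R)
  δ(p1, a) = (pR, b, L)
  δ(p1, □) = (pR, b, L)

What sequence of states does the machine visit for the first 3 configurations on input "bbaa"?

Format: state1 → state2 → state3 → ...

Execution trace:
Initial: [p0]bbaa
Step 1: δ(p0, b) = (p1, b, L) → [p1]□bbaa
Step 2: δ(p1, □) = (pR, b, L) → [pR]□bbbaa

The machine reaches the reject state pR and halts.

State sequence: p0 → p1 → pR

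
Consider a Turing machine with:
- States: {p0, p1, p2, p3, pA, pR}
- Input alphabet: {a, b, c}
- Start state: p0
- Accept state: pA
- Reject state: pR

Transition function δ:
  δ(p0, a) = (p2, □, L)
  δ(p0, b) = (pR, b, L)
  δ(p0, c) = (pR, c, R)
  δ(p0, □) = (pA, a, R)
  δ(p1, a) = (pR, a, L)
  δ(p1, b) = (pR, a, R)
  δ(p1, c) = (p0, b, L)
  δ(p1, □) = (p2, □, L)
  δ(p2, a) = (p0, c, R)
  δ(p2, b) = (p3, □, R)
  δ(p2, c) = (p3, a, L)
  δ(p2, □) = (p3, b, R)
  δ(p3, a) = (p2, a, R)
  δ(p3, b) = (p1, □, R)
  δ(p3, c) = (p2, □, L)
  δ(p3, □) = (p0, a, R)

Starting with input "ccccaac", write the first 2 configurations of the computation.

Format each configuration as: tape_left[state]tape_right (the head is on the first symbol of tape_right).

Transitions applied:
Step 1: δ(p0, c) = (pR, c, R)

The first 2 configurations are:
[p0]ccccaac ⊢ c[pR]cccaac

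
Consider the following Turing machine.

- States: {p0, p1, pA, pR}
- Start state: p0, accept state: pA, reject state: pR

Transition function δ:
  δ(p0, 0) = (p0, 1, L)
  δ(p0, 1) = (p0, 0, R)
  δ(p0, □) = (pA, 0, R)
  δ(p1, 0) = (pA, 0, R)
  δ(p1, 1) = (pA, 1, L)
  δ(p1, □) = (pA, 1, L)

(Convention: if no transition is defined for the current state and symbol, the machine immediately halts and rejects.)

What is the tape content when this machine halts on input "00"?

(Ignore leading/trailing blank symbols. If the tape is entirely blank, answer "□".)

Execution trace:
Initial: [p0]00
Step 1: δ(p0, 0) = (p0, 1, L) → [p0]□10
Step 2: δ(p0, □) = (pA, 0, R) → 0[pA]10

The machine reaches the accept state pA and halts.

Final tape (ignoring leading/trailing blanks): 010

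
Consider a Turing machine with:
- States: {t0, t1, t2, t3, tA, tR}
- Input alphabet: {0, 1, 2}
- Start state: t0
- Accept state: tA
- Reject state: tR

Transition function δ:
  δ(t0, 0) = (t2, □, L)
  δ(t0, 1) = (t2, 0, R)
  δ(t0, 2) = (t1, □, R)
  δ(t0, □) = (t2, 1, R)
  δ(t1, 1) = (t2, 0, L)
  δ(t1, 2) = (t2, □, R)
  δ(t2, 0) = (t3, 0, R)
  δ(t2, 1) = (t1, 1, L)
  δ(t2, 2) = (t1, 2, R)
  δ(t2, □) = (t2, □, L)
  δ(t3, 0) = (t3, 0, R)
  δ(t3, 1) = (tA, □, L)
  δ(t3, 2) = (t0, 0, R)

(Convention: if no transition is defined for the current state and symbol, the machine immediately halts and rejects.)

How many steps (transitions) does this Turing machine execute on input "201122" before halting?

Execution trace:
Initial: [t0]201122
Step 1: δ(t0, 2) = (t1, □, R) → □[t1]01122

No transition is defined for δ(t1, 0). By convention the machine halts and rejects.

The machine executed 1 step before halting.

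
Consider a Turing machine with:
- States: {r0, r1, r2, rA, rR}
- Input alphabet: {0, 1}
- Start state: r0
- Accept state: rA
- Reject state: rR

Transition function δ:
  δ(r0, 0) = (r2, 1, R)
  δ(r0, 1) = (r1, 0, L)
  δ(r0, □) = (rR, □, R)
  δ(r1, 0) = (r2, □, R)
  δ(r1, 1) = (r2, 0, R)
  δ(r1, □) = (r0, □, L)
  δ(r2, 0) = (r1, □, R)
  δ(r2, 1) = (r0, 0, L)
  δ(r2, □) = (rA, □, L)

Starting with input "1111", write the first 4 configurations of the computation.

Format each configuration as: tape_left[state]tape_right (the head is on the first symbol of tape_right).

Transitions applied:
Step 1: δ(r0, 1) = (r1, 0, L)
Step 2: δ(r1, □) = (r0, □, L)
Step 3: δ(r0, □) = (rR, □, R)

The first 4 configurations are:
[r0]1111 ⊢ [r1]□0111 ⊢ [r0]□□0111 ⊢ □[rR]□0111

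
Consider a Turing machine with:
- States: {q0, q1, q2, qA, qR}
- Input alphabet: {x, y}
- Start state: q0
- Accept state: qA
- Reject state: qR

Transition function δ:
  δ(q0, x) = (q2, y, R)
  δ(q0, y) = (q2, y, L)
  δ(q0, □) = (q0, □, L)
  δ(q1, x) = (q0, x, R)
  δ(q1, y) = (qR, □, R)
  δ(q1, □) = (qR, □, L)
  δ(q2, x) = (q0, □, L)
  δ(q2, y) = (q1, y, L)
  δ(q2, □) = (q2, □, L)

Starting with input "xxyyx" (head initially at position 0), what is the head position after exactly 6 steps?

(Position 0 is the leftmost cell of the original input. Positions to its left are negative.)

Execution trace (head position shown):
Step 0: [q0]xxyyx  (head at position 0)
Step 1: move right → y[q2]xyyx  (head at position 1)
Step 2: move left → [q0]y□yyx  (head at position 0)
Step 3: move left → [q2]□y□yyx  (head at position -1)
Step 4: move left → [q2]□□y□yyx  (head at position -2)
Step 5: move left → [q2]□□□y□yyx  (head at position -3)
Step 6: move left → [q2]□□□□y□yyx  (head at position -4)

After 6 steps, the head is at position -4.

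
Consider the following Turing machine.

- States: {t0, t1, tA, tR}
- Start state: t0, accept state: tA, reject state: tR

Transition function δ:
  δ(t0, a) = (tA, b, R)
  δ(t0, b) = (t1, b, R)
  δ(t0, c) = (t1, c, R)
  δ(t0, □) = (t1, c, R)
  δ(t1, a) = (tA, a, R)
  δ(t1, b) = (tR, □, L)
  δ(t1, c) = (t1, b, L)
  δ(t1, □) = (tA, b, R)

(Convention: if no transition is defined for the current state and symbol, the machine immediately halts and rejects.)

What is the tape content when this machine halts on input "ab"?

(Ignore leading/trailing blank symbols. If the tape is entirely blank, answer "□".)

Execution trace:
Initial: [t0]ab
Step 1: δ(t0, a) = (tA, b, R) → b[tA]b

The machine reaches the accept state tA and halts.

Final tape (ignoring leading/trailing blanks): bb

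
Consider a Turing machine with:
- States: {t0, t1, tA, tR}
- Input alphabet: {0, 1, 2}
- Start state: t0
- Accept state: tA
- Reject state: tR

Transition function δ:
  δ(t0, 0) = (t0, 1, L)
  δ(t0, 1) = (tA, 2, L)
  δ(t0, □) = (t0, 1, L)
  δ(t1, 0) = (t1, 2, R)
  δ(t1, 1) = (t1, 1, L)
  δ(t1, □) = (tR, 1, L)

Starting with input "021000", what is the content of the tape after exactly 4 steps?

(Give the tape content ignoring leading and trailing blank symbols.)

Execution trace:
Initial: [t0]021000
Step 1: δ(t0, 0) = (t0, 1, L) → [t0]□121000
Step 2: δ(t0, □) = (t0, 1, L) → [t0]□1121000
Step 3: δ(t0, □) = (t0, 1, L) → [t0]□11121000
Step 4: δ(t0, □) = (t0, 1, L) → [t0]□111121000

After 4 steps, the tape (ignoring leading/trailing blanks) is: 111121000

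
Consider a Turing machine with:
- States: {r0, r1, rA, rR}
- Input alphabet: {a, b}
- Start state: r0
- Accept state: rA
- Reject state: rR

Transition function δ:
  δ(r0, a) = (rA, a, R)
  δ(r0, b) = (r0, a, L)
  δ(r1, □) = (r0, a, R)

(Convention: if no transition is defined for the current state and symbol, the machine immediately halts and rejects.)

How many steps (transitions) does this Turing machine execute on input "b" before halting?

Execution trace:
Initial: [r0]b
Step 1: δ(r0, b) = (r0, a, L) → [r0]□a

No transition is defined for δ(r0, □). By convention the machine halts and rejects.

The machine executed 1 step before halting.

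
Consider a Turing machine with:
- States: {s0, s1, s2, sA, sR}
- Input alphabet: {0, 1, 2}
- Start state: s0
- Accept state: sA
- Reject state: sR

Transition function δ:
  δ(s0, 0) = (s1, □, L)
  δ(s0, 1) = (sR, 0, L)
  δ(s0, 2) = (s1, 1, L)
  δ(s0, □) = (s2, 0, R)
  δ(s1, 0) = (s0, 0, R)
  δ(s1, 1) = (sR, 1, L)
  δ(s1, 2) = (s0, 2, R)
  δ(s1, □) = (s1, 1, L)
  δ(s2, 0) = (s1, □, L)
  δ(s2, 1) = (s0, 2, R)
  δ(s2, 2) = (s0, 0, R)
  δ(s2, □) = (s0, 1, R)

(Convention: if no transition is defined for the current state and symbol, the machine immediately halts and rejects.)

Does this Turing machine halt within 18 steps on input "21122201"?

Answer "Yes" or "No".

Execution trace:
Initial: [s0]21122201
Step 1: δ(s0, 2) = (s1, 1, L) → [s1]□11122201
Step 2: δ(s1, □) = (s1, 1, L) → [s1]□111122201
Step 3: δ(s1, □) = (s1, 1, L) → [s1]□1111122201
Step 4: δ(s1, □) = (s1, 1, L) → [s1]□11111122201
Step 5: δ(s1, □) = (s1, 1, L) → [s1]□111111122201
Step 6: δ(s1, □) = (s1, 1, L) → [s1]□1111111122201
Step 7: δ(s1, □) = (s1, 1, L) → [s1]□11111111122201
Step 8: δ(s1, □) = (s1, 1, L) → [s1]□111111111122201
Step 9: δ(s1, □) = (s1, 1, L) → [s1]□1111111111122201
Step 10: δ(s1, □) = (s1, 1, L) → [s1]□11111111111122201
Step 11: δ(s1, □) = (s1, 1, L) → [s1]□111111111111122201
Step 12: δ(s1, □) = (s1, 1, L) → [s1]□1111111111111122201
Step 13: δ(s1, □) = (s1, 1, L) → [s1]□11111111111111122201
Step 14: δ(s1, □) = (s1, 1, L) → [s1]□111111111111111122201
Step 15: δ(s1, □) = (s1, 1, L) → [s1]□1111111111111111122201
Step 16: δ(s1, □) = (s1, 1, L) → [s1]□11111111111111111122201
Step 17: δ(s1, □) = (s1, 1, L) → [s1]□111111111111111111122201
Step 18: δ(s1, □) = (s1, 1, L) → [s1]□1111111111111111111122201

The machine has not reached a halting state after 18 steps.
The machine did not halt within the 18-step bound.

Answer: No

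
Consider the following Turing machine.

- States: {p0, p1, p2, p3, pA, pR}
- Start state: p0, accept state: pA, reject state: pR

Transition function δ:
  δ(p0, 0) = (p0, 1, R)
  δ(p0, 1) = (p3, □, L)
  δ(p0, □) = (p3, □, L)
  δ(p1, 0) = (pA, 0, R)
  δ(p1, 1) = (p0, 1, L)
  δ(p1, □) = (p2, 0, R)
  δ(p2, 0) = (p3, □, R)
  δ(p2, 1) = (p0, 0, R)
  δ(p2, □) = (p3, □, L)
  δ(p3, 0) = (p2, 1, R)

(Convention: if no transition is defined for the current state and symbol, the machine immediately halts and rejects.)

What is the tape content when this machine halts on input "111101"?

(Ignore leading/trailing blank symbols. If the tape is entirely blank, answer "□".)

Execution trace:
Initial: [p0]111101
Step 1: δ(p0, 1) = (p3, □, L) → [p3]□□11101

No transition is defined for δ(p3, □). By convention the machine halts and rejects.

Final tape (ignoring leading/trailing blanks): 11101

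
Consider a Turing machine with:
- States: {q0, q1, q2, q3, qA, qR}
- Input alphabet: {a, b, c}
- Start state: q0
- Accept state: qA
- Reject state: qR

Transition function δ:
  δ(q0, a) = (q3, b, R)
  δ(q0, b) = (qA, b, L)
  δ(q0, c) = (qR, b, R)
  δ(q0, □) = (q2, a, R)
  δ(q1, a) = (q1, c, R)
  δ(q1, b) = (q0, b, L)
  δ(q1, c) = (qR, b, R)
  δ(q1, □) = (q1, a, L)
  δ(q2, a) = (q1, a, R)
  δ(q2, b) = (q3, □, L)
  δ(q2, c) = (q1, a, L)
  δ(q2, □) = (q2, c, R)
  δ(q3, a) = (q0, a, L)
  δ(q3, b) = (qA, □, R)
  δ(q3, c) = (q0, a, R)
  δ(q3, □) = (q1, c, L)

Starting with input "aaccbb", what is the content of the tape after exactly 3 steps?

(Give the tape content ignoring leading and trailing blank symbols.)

Execution trace:
Initial: [q0]aaccbb
Step 1: δ(q0, a) = (q3, b, R) → b[q3]accbb
Step 2: δ(q3, a) = (q0, a, L) → [q0]baccbb
Step 3: δ(q0, b) = (qA, b, L) → [qA]□baccbb

The machine reaches the accept state qA and halts.

After 3 steps, the tape (ignoring leading/trailing blanks) is: baccbb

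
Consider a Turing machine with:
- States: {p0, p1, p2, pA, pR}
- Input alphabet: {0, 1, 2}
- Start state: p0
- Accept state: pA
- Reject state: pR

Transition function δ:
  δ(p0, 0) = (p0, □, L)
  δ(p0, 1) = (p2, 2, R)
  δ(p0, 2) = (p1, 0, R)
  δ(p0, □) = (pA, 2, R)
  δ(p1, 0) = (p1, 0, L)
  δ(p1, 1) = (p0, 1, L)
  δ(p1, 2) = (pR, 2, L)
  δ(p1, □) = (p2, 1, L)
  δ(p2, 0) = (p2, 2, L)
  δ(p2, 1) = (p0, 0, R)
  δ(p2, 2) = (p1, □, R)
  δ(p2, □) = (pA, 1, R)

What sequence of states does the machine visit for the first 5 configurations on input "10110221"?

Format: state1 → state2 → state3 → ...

Execution trace:
Initial: [p0]10110221
Step 1: δ(p0, 1) = (p2, 2, R) → 2[p2]0110221
Step 2: δ(p2, 0) = (p2, 2, L) → [p2]22110221
Step 3: δ(p2, 2) = (p1, □, R) → □[p1]2110221
Step 4: δ(p1, 2) = (pR, 2, L) → [pR]□2110221

The machine reaches the reject state pR and halts.

State sequence: p0 → p2 → p2 → p1 → pR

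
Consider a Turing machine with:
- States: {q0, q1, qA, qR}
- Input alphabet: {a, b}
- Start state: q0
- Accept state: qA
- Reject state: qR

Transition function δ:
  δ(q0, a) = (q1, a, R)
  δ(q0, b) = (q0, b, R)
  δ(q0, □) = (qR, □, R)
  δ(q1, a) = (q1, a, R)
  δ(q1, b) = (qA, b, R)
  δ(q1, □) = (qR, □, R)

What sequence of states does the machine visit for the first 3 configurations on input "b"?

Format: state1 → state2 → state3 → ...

Execution trace:
Initial: [q0]b
Step 1: δ(q0, b) = (q0, b, R) → b[q0]□
Step 2: δ(q0, □) = (qR, □, R) → b□[qR]□

The machine reaches the reject state qR and halts.

State sequence: q0 → q0 → qR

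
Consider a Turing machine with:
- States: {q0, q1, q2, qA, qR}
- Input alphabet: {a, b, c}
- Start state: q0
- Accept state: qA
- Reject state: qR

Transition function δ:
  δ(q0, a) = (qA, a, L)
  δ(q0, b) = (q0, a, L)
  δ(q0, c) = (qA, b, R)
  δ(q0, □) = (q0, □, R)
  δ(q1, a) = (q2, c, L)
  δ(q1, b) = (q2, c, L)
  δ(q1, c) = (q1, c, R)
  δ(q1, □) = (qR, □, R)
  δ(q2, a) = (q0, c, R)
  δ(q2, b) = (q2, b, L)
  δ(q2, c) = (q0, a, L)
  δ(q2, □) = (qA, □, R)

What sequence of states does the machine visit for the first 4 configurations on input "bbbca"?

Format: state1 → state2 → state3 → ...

Execution trace:
Initial: [q0]bbbca
Step 1: δ(q0, b) = (q0, a, L) → [q0]□abbca
Step 2: δ(q0, □) = (q0, □, R) → □[q0]abbca
Step 3: δ(q0, a) = (qA, a, L) → [qA]□abbca

The machine reaches the accept state qA and halts.

State sequence: q0 → q0 → q0 → qA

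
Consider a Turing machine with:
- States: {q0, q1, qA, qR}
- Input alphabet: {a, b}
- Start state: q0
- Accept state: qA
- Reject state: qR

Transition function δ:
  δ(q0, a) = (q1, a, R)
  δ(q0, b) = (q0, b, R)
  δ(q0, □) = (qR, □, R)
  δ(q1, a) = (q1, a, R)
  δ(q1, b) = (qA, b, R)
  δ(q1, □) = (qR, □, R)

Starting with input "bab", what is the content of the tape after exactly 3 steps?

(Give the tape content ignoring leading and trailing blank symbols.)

Execution trace:
Initial: [q0]bab
Step 1: δ(q0, b) = (q0, b, R) → b[q0]ab
Step 2: δ(q0, a) = (q1, a, R) → ba[q1]b
Step 3: δ(q1, b) = (qA, b, R) → bab[qA]□

The machine reaches the accept state qA and halts.

After 3 steps, the tape (ignoring leading/trailing blanks) is: bab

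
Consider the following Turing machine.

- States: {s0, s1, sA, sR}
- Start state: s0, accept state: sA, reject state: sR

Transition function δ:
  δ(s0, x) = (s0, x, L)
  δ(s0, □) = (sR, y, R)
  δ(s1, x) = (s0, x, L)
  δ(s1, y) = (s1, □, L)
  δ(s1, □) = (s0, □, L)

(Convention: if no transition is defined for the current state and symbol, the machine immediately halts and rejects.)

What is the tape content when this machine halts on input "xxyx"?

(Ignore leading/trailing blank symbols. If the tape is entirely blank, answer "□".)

Execution trace:
Initial: [s0]xxyx
Step 1: δ(s0, x) = (s0, x, L) → [s0]□xxyx
Step 2: δ(s0, □) = (sR, y, R) → y[sR]xxyx

The machine reaches the reject state sR and halts.

Final tape (ignoring leading/trailing blanks): yxxyx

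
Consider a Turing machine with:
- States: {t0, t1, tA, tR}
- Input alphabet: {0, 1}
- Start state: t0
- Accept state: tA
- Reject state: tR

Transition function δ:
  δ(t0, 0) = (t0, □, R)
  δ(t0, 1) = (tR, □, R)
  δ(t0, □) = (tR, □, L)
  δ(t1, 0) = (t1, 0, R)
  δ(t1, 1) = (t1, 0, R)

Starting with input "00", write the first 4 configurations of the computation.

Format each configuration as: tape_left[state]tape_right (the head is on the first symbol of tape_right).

Transitions applied:
Step 1: δ(t0, 0) = (t0, □, R)
Step 2: δ(t0, 0) = (t0, □, R)
Step 3: δ(t0, □) = (tR, □, L)

The first 4 configurations are:
[t0]00 ⊢ □[t0]0 ⊢ □□[t0]□ ⊢ □[tR]□□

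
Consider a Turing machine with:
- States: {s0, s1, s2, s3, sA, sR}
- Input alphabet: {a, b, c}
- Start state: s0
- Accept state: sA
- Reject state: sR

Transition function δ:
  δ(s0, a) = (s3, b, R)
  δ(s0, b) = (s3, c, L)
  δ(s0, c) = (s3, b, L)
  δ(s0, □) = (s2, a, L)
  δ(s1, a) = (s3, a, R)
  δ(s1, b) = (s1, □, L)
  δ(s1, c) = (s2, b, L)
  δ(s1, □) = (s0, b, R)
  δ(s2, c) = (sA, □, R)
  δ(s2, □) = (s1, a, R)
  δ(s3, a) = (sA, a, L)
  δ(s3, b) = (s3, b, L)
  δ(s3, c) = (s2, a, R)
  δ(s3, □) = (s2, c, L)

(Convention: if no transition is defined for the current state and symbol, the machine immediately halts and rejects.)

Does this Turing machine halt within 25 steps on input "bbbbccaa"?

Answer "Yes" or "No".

Execution trace:
Initial: [s0]bbbbccaa
Step 1: δ(s0, b) = (s3, c, L) → [s3]□cbbbccaa
Step 2: δ(s3, □) = (s2, c, L) → [s2]□ccbbbccaa
Step 3: δ(s2, □) = (s1, a, R) → a[s1]ccbbbccaa
Step 4: δ(s1, c) = (s2, b, L) → [s2]abcbbbccaa

No transition is defined for δ(s2, a). By convention the machine halts and rejects.
The machine halted after 4 steps (within the 25-step bound).

Answer: Yes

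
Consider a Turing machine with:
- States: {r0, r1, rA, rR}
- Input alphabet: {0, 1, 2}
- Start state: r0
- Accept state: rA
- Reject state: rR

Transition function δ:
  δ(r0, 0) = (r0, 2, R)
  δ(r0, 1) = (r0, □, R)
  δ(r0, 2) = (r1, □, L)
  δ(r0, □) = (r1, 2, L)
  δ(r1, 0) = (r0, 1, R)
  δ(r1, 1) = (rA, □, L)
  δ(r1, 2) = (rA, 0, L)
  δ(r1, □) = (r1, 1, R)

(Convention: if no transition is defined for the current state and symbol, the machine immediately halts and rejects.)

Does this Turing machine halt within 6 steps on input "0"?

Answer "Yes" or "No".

Execution trace:
Initial: [r0]0
Step 1: δ(r0, 0) = (r0, 2, R) → 2[r0]□
Step 2: δ(r0, □) = (r1, 2, L) → [r1]22
Step 3: δ(r1, 2) = (rA, 0, L) → [rA]□02

The machine reaches the accept state rA and halts.
The machine halted after 3 steps (within the 6-step bound).

Answer: Yes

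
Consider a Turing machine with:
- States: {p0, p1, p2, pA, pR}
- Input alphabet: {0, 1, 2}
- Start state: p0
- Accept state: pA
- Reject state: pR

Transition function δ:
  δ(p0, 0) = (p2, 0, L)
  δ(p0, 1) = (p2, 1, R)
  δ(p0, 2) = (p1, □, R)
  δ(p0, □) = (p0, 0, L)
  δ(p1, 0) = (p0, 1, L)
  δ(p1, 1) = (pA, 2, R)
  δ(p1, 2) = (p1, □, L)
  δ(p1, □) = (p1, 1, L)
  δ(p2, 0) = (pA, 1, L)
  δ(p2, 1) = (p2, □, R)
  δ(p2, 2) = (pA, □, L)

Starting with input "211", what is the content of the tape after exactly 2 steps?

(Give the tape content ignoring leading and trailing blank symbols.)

Execution trace:
Initial: [p0]211
Step 1: δ(p0, 2) = (p1, □, R) → □[p1]11
Step 2: δ(p1, 1) = (pA, 2, R) → □2[pA]1

The machine reaches the accept state pA and halts.

After 2 steps, the tape (ignoring leading/trailing blanks) is: 21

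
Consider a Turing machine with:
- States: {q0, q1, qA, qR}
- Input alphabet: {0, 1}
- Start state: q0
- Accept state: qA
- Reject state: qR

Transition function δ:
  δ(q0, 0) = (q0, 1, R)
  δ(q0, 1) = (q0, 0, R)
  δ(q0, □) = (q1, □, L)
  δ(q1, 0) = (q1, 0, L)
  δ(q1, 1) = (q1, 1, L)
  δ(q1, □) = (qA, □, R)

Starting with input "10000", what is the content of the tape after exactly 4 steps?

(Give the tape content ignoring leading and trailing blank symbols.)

Execution trace:
Initial: [q0]10000
Step 1: δ(q0, 1) = (q0, 0, R) → 0[q0]0000
Step 2: δ(q0, 0) = (q0, 1, R) → 01[q0]000
Step 3: δ(q0, 0) = (q0, 1, R) → 011[q0]00
Step 4: δ(q0, 0) = (q0, 1, R) → 0111[q0]0

After 4 steps, the tape (ignoring leading/trailing blanks) is: 01110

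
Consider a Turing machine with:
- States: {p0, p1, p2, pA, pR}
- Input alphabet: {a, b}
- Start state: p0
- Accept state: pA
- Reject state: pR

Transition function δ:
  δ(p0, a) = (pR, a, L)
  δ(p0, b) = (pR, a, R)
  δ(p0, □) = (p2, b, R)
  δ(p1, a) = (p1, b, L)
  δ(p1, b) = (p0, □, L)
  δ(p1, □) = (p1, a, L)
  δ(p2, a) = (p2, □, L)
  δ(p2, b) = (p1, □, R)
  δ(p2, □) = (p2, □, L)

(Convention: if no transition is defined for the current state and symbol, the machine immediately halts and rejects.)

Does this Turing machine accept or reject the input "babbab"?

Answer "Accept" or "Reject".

Execution trace:
Initial: [p0]babbab
Step 1: δ(p0, b) = (pR, a, R) → a[pR]abbab

The machine reaches the reject state pR and halts.

Answer: Reject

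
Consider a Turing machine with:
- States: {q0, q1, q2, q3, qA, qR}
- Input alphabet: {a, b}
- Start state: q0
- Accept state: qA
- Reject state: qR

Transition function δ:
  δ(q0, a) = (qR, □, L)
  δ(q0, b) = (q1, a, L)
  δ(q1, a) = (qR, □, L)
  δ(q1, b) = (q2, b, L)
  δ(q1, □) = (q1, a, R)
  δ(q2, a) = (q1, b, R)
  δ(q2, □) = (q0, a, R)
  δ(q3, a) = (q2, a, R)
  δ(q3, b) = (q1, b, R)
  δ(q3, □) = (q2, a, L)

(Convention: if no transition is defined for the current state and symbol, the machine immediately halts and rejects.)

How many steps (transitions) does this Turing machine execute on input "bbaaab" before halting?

Execution trace:
Initial: [q0]bbaaab
Step 1: δ(q0, b) = (q1, a, L) → [q1]□abaaab
Step 2: δ(q1, □) = (q1, a, R) → a[q1]abaaab
Step 3: δ(q1, a) = (qR, □, L) → [qR]a□baaab

The machine reaches the reject state qR and halts.

The machine executed 3 steps before halting.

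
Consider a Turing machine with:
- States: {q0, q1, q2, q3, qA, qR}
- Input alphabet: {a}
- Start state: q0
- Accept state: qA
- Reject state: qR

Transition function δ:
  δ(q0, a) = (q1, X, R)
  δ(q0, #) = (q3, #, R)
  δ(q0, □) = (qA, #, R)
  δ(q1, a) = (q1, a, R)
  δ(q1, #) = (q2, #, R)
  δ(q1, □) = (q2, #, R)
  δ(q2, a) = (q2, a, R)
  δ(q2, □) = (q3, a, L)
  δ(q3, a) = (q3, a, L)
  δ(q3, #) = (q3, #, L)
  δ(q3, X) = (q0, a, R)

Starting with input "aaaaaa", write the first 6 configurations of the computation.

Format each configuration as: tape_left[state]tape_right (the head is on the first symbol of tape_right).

Transitions applied:
Step 1: δ(q0, a) = (q1, X, R)
Step 2: δ(q1, a) = (q1, a, R)
Step 3: δ(q1, a) = (q1, a, R)
Step 4: δ(q1, a) = (q1, a, R)
Step 5: δ(q1, a) = (q1, a, R)

The first 6 configurations are:
[q0]aaaaaa ⊢ X[q1]aaaaa ⊢ Xa[q1]aaaa ⊢ Xaa[q1]aaa ⊢ Xaaa[q1]aa ⊢ Xaaaa[q1]a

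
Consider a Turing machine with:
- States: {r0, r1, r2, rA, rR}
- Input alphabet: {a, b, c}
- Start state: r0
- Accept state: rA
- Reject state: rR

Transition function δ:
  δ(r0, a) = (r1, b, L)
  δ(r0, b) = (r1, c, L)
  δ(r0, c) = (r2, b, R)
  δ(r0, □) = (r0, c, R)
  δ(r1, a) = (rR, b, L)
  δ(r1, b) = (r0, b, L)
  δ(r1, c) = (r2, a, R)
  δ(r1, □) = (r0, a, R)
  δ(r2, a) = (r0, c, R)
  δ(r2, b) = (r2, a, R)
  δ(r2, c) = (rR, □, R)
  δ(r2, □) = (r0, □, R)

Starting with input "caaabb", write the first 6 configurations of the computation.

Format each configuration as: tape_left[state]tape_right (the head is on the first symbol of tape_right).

Transitions applied:
Step 1: δ(r0, c) = (r2, b, R)
Step 2: δ(r2, a) = (r0, c, R)
Step 3: δ(r0, a) = (r1, b, L)
Step 4: δ(r1, c) = (r2, a, R)
Step 5: δ(r2, b) = (r2, a, R)

The first 6 configurations are:
[r0]caaabb ⊢ b[r2]aaabb ⊢ bc[r0]aabb ⊢ b[r1]cbabb ⊢ ba[r2]babb ⊢ baa[r2]abb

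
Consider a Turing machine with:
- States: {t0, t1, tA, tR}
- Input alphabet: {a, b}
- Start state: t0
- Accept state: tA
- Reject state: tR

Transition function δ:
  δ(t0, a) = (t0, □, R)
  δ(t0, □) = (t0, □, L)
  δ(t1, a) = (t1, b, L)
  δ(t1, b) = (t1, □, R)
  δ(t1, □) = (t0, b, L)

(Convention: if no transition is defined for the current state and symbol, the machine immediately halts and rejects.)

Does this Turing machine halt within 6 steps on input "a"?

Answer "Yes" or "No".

Execution trace:
Initial: [t0]a
Step 1: δ(t0, a) = (t0, □, R) → □[t0]□
Step 2: δ(t0, □) = (t0, □, L) → [t0]□□
Step 3: δ(t0, □) = (t0, □, L) → [t0]□□□
Step 4: δ(t0, □) = (t0, □, L) → [t0]□□□□
Step 5: δ(t0, □) = (t0, □, L) → [t0]□□□□□
Step 6: δ(t0, □) = (t0, □, L) → [t0]□□□□□□

The machine has not reached a halting state after 6 steps.
The machine did not halt within the 6-step bound.

Answer: No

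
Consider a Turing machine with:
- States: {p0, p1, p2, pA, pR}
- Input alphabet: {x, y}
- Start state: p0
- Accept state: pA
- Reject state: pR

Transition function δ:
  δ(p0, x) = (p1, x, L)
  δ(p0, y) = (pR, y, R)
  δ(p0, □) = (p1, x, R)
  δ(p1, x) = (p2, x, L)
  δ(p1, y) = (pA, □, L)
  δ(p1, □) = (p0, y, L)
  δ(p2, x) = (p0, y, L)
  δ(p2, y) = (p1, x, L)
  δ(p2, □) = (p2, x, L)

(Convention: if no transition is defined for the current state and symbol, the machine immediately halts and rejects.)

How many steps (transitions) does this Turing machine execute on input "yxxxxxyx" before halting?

Execution trace:
Initial: [p0]yxxxxxyx
Step 1: δ(p0, y) = (pR, y, R) → y[pR]xxxxxyx

The machine reaches the reject state pR and halts.

The machine executed 1 step before halting.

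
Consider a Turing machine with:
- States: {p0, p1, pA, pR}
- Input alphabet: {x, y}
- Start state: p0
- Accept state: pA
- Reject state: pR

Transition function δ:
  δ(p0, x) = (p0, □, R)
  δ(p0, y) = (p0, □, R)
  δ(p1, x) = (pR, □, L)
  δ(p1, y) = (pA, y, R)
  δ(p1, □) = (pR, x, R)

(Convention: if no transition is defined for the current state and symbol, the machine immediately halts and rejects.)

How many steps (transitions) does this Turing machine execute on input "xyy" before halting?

Execution trace:
Initial: [p0]xyy
Step 1: δ(p0, x) = (p0, □, R) → □[p0]yy
Step 2: δ(p0, y) = (p0, □, R) → □□[p0]y
Step 3: δ(p0, y) = (p0, □, R) → □□□[p0]□

No transition is defined for δ(p0, □). By convention the machine halts and rejects.

The machine executed 3 steps before halting.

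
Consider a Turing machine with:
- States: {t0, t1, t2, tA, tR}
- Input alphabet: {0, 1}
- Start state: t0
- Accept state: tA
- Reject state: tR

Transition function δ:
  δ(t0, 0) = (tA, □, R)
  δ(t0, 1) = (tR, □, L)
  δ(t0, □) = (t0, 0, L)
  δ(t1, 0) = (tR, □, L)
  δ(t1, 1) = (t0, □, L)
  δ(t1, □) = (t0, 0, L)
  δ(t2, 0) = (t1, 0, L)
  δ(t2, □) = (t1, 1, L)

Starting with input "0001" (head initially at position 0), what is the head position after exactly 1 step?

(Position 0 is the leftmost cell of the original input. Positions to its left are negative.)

Execution trace (head position shown):
Step 0: [t0]0001  (head at position 0)
Step 1: move right → □[tA]001  (head at position 1)

After 1 step, the head is at position 1.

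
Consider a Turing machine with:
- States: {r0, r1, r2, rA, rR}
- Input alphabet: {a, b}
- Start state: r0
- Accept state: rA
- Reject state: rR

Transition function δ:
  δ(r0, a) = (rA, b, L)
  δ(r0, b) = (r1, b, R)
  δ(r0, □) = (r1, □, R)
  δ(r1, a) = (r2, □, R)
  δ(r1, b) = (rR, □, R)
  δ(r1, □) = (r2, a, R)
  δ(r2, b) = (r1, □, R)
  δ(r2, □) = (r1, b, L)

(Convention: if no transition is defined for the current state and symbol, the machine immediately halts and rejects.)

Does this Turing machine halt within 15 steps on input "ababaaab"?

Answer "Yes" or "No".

Execution trace:
Initial: [r0]ababaaab
Step 1: δ(r0, a) = (rA, b, L) → [rA]□bbabaaab

The machine reaches the accept state rA and halts.
The machine halted after 1 step (within the 15-step bound).

Answer: Yes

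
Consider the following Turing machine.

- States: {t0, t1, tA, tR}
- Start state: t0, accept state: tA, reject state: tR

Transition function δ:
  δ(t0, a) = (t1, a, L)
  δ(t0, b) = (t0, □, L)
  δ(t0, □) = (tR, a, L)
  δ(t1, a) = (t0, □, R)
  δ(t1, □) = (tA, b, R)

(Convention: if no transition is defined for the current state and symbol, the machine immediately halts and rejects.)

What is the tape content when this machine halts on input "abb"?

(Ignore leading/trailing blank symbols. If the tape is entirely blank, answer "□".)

Execution trace:
Initial: [t0]abb
Step 1: δ(t0, a) = (t1, a, L) → [t1]□abb
Step 2: δ(t1, □) = (tA, b, R) → b[tA]abb

The machine reaches the accept state tA and halts.

Final tape (ignoring leading/trailing blanks): babb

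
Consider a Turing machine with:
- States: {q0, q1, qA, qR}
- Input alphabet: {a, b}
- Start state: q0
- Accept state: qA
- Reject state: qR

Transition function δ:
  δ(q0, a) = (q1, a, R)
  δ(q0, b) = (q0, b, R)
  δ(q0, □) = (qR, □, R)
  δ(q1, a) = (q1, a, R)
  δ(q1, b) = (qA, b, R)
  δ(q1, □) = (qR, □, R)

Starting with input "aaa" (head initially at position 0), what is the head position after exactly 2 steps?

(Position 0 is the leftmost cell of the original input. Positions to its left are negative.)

Execution trace (head position shown):
Step 0: [q0]aaa  (head at position 0)
Step 1: move right → a[q1]aa  (head at position 1)
Step 2: move right → aa[q1]a  (head at position 2)

After 2 steps, the head is at position 2.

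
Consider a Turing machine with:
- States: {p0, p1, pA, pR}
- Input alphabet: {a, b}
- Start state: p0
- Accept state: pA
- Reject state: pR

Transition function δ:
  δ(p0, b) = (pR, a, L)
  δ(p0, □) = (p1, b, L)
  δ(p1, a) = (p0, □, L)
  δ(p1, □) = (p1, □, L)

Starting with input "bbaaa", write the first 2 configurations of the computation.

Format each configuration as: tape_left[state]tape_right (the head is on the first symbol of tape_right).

Transitions applied:
Step 1: δ(p0, b) = (pR, a, L)

The first 2 configurations are:
[p0]bbaaa ⊢ [pR]□abaaa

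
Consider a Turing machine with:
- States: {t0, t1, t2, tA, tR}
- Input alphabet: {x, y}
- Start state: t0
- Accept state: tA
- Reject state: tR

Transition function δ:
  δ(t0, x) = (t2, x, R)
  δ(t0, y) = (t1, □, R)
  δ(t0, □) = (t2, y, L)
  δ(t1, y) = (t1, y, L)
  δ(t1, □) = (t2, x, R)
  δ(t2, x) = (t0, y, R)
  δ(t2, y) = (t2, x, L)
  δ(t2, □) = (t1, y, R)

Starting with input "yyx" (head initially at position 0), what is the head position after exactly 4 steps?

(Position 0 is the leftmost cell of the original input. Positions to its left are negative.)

Execution trace (head position shown):
Step 0: [t0]yyx  (head at position 0)
Step 1: move right → □[t1]yx  (head at position 1)
Step 2: move left → [t1]□yx  (head at position 0)
Step 3: move right → x[t2]yx  (head at position 1)
Step 4: move left → [t2]xxx  (head at position 0)

After 4 steps, the head is at position 0.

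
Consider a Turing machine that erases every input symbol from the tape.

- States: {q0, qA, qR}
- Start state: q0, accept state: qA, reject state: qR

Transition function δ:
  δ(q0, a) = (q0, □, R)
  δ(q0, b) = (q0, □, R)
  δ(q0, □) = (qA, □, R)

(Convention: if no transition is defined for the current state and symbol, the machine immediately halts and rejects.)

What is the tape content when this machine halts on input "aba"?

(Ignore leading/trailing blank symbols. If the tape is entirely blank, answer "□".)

Execution trace:
Initial: [q0]aba
Step 1: δ(q0, a) = (q0, □, R) → □[q0]ba
Step 2: δ(q0, b) = (q0, □, R) → □□[q0]a
Step 3: δ(q0, a) = (q0, □, R) → □□□[q0]□
Step 4: δ(q0, □) = (qA, □, R) → □□□□[qA]□

The machine reaches the accept state qA and halts.

Final tape (ignoring leading/trailing blanks): □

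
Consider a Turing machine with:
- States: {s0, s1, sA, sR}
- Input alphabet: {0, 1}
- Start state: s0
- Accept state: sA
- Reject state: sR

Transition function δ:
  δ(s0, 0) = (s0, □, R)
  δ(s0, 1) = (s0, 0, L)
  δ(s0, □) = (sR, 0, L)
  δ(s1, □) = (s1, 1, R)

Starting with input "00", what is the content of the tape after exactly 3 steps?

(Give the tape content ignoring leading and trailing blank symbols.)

Execution trace:
Initial: [s0]00
Step 1: δ(s0, 0) = (s0, □, R) → □[s0]0
Step 2: δ(s0, 0) = (s0, □, R) → □□[s0]□
Step 3: δ(s0, □) = (sR, 0, L) → □[sR]□0

The machine reaches the reject state sR and halts.

After 3 steps, the tape (ignoring leading/trailing blanks) is: 0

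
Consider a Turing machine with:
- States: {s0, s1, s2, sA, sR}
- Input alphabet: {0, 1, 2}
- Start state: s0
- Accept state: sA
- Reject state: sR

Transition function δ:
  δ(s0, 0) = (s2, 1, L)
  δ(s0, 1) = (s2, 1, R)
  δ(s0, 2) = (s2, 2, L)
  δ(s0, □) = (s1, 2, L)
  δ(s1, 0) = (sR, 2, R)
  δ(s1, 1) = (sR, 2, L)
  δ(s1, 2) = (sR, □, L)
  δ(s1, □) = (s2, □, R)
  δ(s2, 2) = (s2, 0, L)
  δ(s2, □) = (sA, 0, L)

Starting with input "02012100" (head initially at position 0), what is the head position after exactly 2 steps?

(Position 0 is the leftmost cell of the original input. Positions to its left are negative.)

Execution trace (head position shown):
Step 0: [s0]02012100  (head at position 0)
Step 1: move left → [s2]□12012100  (head at position -1)
Step 2: move left → [sA]□012012100  (head at position -2)

After 2 steps, the head is at position -2.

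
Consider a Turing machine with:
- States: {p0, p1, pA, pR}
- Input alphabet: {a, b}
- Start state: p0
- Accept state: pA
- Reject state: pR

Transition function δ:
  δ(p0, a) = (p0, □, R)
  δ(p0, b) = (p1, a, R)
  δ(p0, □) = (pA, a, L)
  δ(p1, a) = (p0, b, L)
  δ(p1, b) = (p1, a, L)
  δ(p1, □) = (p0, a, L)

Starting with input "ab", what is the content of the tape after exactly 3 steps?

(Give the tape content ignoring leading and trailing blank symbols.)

Execution trace:
Initial: [p0]ab
Step 1: δ(p0, a) = (p0, □, R) → □[p0]b
Step 2: δ(p0, b) = (p1, a, R) → □a[p1]□
Step 3: δ(p1, □) = (p0, a, L) → □[p0]aa

After 3 steps, the tape (ignoring leading/trailing blanks) is: aa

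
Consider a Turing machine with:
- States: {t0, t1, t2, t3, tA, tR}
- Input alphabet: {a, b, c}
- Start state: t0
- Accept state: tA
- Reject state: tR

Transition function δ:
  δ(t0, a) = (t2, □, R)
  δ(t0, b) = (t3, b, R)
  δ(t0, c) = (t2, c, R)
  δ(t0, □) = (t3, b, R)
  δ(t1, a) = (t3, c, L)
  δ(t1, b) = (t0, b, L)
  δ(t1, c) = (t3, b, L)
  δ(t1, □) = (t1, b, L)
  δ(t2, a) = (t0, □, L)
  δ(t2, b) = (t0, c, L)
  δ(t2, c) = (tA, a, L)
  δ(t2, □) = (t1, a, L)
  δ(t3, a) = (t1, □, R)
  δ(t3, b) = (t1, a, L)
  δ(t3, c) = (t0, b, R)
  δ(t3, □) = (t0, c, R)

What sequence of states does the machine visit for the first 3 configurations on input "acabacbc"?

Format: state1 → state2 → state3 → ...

Execution trace:
Initial: [t0]acabacbc
Step 1: δ(t0, a) = (t2, □, R) → □[t2]cabacbc
Step 2: δ(t2, c) = (tA, a, L) → [tA]□aabacbc

The machine reaches the accept state tA and halts.

State sequence: t0 → t2 → tA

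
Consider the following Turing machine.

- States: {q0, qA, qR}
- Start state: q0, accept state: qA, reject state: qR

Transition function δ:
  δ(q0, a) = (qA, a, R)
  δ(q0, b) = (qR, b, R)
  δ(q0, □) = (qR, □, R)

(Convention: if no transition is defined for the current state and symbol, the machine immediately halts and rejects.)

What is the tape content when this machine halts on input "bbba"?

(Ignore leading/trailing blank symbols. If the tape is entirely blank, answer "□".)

Execution trace:
Initial: [q0]bbba
Step 1: δ(q0, b) = (qR, b, R) → b[qR]bba

The machine reaches the reject state qR and halts.

Final tape (ignoring leading/trailing blanks): bbba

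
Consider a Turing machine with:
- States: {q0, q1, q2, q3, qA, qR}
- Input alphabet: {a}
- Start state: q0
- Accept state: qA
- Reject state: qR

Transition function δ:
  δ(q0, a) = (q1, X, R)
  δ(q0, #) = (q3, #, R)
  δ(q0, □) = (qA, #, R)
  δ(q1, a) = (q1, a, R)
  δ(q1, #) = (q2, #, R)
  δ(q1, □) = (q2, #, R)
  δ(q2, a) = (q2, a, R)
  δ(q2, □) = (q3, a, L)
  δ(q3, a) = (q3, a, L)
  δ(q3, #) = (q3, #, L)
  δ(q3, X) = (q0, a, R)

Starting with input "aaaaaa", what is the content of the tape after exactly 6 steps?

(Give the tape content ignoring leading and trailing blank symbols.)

Execution trace:
Initial: [q0]aaaaaa
Step 1: δ(q0, a) = (q1, X, R) → X[q1]aaaaa
Step 2: δ(q1, a) = (q1, a, R) → Xa[q1]aaaa
Step 3: δ(q1, a) = (q1, a, R) → Xaa[q1]aaa
Step 4: δ(q1, a) = (q1, a, R) → Xaaa[q1]aa
Step 5: δ(q1, a) = (q1, a, R) → Xaaaa[q1]a
Step 6: δ(q1, a) = (q1, a, R) → Xaaaaa[q1]□

After 6 steps, the tape (ignoring leading/trailing blanks) is: Xaaaaa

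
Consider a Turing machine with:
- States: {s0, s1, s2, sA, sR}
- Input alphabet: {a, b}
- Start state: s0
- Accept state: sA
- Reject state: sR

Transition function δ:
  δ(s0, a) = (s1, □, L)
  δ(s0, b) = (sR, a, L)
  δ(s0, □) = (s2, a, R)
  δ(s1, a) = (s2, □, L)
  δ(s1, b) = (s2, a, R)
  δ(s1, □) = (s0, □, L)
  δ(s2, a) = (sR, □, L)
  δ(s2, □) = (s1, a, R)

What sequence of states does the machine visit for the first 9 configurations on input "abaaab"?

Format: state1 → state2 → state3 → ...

Execution trace:
Initial: [s0]abaaab
Step 1: δ(s0, a) = (s1, □, L) → [s1]□□baaab
Step 2: δ(s1, □) = (s0, □, L) → [s0]□□□baaab
Step 3: δ(s0, □) = (s2, a, R) → a[s2]□□baaab
Step 4: δ(s2, □) = (s1, a, R) → aa[s1]□baaab
Step 5: δ(s1, □) = (s0, □, L) → a[s0]a□baaab
Step 6: δ(s0, a) = (s1, □, L) → [s1]a□□baaab
Step 7: δ(s1, a) = (s2, □, L) → [s2]□□□□baaab
Step 8: δ(s2, □) = (s1, a, R) → a[s1]□□□baaab

State sequence: s0 → s1 → s0 → s2 → s1 → s0 → s1 → s2 → s1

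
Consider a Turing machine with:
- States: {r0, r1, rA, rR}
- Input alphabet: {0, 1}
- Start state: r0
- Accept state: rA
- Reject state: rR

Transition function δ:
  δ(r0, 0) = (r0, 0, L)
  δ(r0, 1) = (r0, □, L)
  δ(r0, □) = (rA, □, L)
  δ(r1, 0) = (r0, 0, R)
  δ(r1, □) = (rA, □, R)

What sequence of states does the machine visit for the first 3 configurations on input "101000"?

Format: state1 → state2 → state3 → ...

Execution trace:
Initial: [r0]101000
Step 1: δ(r0, 1) = (r0, □, L) → [r0]□□01000
Step 2: δ(r0, □) = (rA, □, L) → [rA]□□□01000

The machine reaches the accept state rA and halts.

State sequence: r0 → r0 → rA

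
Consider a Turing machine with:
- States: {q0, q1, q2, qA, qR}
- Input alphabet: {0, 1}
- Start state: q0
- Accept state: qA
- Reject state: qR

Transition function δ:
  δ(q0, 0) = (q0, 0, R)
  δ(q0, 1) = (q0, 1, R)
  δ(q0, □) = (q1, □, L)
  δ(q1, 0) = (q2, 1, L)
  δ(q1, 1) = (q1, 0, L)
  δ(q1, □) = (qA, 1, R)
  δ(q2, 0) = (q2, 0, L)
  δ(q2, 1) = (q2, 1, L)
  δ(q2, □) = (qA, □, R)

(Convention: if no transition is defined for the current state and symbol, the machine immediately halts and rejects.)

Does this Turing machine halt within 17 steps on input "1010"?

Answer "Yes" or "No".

Execution trace:
Initial: [q0]1010
Step 1: δ(q0, 1) = (q0, 1, R) → 1[q0]010
Step 2: δ(q0, 0) = (q0, 0, R) → 10[q0]10
Step 3: δ(q0, 1) = (q0, 1, R) → 101[q0]0
Step 4: δ(q0, 0) = (q0, 0, R) → 1010[q0]□
Step 5: δ(q0, □) = (q1, □, L) → 101[q1]0□
Step 6: δ(q1, 0) = (q2, 1, L) → 10[q2]11□
Step 7: δ(q2, 1) = (q2, 1, L) → 1[q2]011□
Step 8: δ(q2, 0) = (q2, 0, L) → [q2]1011□
Step 9: δ(q2, 1) = (q2, 1, L) → [q2]□1011□
Step 10: δ(q2, □) = (qA, □, R) → □[qA]1011□

The machine reaches the accept state qA and halts.
The machine halted after 10 steps (within the 17-step bound).

Answer: Yes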